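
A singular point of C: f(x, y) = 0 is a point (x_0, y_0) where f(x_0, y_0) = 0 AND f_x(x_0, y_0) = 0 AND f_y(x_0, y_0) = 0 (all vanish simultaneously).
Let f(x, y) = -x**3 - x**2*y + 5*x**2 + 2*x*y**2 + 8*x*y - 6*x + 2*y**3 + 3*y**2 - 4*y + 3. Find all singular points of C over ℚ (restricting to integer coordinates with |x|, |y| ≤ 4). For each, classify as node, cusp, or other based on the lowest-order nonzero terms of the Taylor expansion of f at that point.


Singular points: {(2, -1)}; classification: cusp.

Compute partial derivatives:
  f_x = -3*x**2 - 2*x*y + 10*x + 2*y**2 + 8*y - 6.
  f_y = -x**2 + 4*x*y + 8*x + 6*y**2 + 6*y - 4.
Scan x_0 ∈ {−4, ..., 4}. For each x_0, f_y(x_0, y) is a polynomial in y; find its integer roots y ∈ {−4, ..., 4}, then test f_x and f at those candidates.
  x = -4: f_y(-4, y) = 6*y**2 - 10*y - 52; no integer root y with |y| ≤ 4.
  x = -3: f_y(-3, y) = 6*y**2 - 6*y - 37; no integer root y with |y| ≤ 4.
  x = -2: f_y(-2, y) = 6*y**2 - 2*y - 24; no integer root y with |y| ≤ 4.
  x = -1: f_y(-1, y) = 6*y**2 + 2*y - 13; no integer root y with |y| ≤ 4.
  x = 0: f_y(0, y) = 6*y**2 + 6*y - 4; no integer root y with |y| ≤ 4.
  x = 1: f_y(1, y) = 6*y**2 + 10*y + 3; no integer root y with |y| ≤ 4.
  x = 2: f_y(2, y) = 6*y**2 + 14*y + 8; vanishes at y ∈ {-1}. (2, -1): f_x = 0, f = 0 — SINGULAR.
  x = 3: f_y(3, y) = 6*y**2 + 18*y + 11; no integer root y with |y| ≤ 4.
  x = 4: f_y(4, y) = 6*y**2 + 22*y + 12; vanishes at y ∈ {-3}. (4, -3): f_x = 4 ≠ 0.
Only singular point on the grid: (2, -1).
Classify: substitute x = 2 + u, y = -1 + v and expand: f = -u**3 - u**2*v + 2*u*v**2 + 2*v**3 + v**2.
No constant or linear terms (consistent with a singular point). Quadratic part: v**2. Cubic part: -u**3 - u**2*v + 2*u*v**2 + 2*v**3.
The quadratic part v**2 is a perfect square, so there is a single (double) tangent line v = 0, i.e. y = -1. Restricting the cubic part to that line (v = 0) leaves -u**3 ≠ 0, so f is not divisible by v and the branch is v² ≈ u**3 to lowest order — this is a cusp.
Classification: cusp.


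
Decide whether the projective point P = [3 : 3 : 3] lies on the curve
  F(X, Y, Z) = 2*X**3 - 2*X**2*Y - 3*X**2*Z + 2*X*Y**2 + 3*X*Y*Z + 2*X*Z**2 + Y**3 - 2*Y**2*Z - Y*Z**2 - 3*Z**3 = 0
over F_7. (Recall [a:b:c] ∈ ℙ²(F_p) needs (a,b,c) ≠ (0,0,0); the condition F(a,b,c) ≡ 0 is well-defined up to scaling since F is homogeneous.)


F(3,3,3) ≡ 1 (mod 7); P is NOT on the curve.

Evaluate F(3, 3, 3) term-by-term (mod 7).
  2*X**3 ↦ 2·27·1·1 = 54
  -2*X**2*Y ↦ -2·9·3·1 = -54
  -3*X**2*Z ↦ -3·9·1·3 = -81
  2*X*Y**2 ↦ 2·3·9·1 = 54
  3*X*Y*Z ↦ 3·3·3·3 = 81
  2*X*Z**2 ↦ 2·3·1·9 = 54
  Y**3 ↦ 1·1·27·1 = 27
  -2*Y**2*Z ↦ -2·1·9·3 = -54
  -Y*Z**2 ↦ -1·1·3·9 = -27
  -3*Z**3 ↦ -3·1·1·27 = -81
Sum: F(3, 3, 3) = (54) + (-54) + (-81) + (54) + (81) + (54) + (27) + (-54) + (-27) + (-81) = -27.
Reducing mod 7: -27 ≡ 1 (mod 7).
Since F(a, b, c) ≡ 1 ≠ 0 (mod 7), P does NOT lie on the curve.


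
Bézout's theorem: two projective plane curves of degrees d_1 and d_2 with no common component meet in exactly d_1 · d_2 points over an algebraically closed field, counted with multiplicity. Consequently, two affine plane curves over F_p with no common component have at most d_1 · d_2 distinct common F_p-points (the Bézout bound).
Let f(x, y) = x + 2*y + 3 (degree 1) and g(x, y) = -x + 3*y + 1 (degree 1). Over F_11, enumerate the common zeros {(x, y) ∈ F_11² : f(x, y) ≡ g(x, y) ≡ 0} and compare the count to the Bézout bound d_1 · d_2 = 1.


Common zeros: {(3, 8)}; count = 1; Bézout bound = 1.

deg(f) = 1, deg(g) = 1, so Bézout bound = 1.
Scan x ∈ F_11. For each x, list the y ∈ F_11 with f(x, y) ≡ 0 and those with g(x, y) ≡ 0 (mod 11); the common zeros in that column are the intersection.
  x = 0: f ≡ 0 at y ∈ {4}; g ≡ 0 at y ∈ {7}; common: ∅.
  x = 1: f ≡ 0 at y ∈ {9}; g ≡ 0 at y ∈ {0}; common: ∅.
  x = 2: f ≡ 0 at y ∈ {3}; g ≡ 0 at y ∈ {4}; common: ∅.
  x = 3: f ≡ 0 at y ∈ {8}; g ≡ 0 at y ∈ {8}; common: {8}.
  x = 4: f ≡ 0 at y ∈ {2}; g ≡ 0 at y ∈ {1}; common: ∅.
  x = 5: f ≡ 0 at y ∈ {7}; g ≡ 0 at y ∈ {5}; common: ∅.
  x = 6: f ≡ 0 at y ∈ {1}; g ≡ 0 at y ∈ {9}; common: ∅.
  x = 7: f ≡ 0 at y ∈ {6}; g ≡ 0 at y ∈ {2}; common: ∅.
  x = 8: f ≡ 0 at y ∈ {0}; g ≡ 0 at y ∈ {6}; common: ∅.
  x = 9: f ≡ 0 at y ∈ {5}; g ≡ 0 at y ∈ {10}; common: ∅.
  x = 10: f ≡ 0 at y ∈ {10}; g ≡ 0 at y ∈ {3}; common: ∅.
Collecting: common zeros = {(3, 8)}, so the count is 1.
Comparison with the Bézout bound: 1 ≤ 1 = deg(f)·deg(g), as expected for curves with no common component (the bound is attained).


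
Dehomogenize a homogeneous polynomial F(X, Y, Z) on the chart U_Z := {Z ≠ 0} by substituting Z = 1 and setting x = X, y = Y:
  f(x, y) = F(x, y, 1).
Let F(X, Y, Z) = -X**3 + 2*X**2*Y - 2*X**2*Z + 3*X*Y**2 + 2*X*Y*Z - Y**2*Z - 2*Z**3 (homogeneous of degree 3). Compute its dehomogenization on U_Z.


f(x, y) = -x**3 + 2*x**2*y - 2*x**2 + 3*x*y**2 + 2*x*y - y**2 - 2

On U_Z we set Z = 1. Each monomial c·X^i·Y^j·Z^k in F becomes c·x^i·y^j·1^k = c·x^i·y^j.
Substituting Z = 1: F(X, Y, 1) = -x**3 + 2*x**2*y - 2*x**2 + 3*x*y**2 + 2*x*y - y**2 - 2.
Note: deg(f) ≤ deg(F) = 3; strict inequality happens when F is divisible by Z (lost terms).


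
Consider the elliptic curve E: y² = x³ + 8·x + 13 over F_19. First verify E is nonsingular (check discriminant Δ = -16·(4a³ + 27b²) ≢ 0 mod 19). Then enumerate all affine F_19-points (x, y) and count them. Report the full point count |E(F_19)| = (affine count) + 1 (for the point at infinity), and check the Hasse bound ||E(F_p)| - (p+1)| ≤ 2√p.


Affine points = {(3, 8), (3, 11), (5, 8), (5, 11), (6, 7), (6, 12), (8, 0), (9, 4), (9, 15), (11, 8), (11, 11), (14, 0), (16, 0), (18, 2), (18, 17)}; affine count = 15; |E(F_19)| = 16.

Discriminant check: Δ ∝ 4a³ + 27b² = 4·8³ + 27·13² = 4·512 + 27·169 ≡ 18 (mod 19). Nonzero ⇒ E is nonsingular.
For each x ∈ F_19, compute rhs = x³ + 8·x + 13 mod 19, then count y ∈ F_19 with y² ≡ rhs.
  x = 0: rhs = 13, matching y values: none (0 points).
  x = 1: rhs = 3, matching y values: none (0 points).
  x = 2: rhs = 18, matching y values: none (0 points).
  x = 3: rhs = 7, matching y values: 8, 11 (2 points).
  x = 4: rhs = 14, matching y values: none (0 points).
  x = 5: rhs = 7, matching y values: 8, 11 (2 points).
  x = 6: rhs = 11, matching y values: 7, 12 (2 points).
  x = 7: rhs = 13, matching y values: none (0 points).
  x = 8: rhs = 0, matching y values: 0 (1 points).
  x = 9: rhs = 16, matching y values: 4, 15 (2 points).
  x = 10: rhs = 10, matching y values: none (0 points).
  x = 11: rhs = 7, matching y values: 8, 11 (2 points).
  x = 12: rhs = 13, matching y values: none (0 points).
  x = 13: rhs = 15, matching y values: none (0 points).
  x = 14: rhs = 0, matching y values: 0 (1 points).
  x = 15: rhs = 12, matching y values: none (0 points).
  x = 16: rhs = 0, matching y values: 0 (1 points).
  x = 17: rhs = 8, matching y values: none (0 points).
  x = 18: rhs = 4, matching y values: 2, 17 (2 points).
Total affine count: 15.
Full point count |E(F_19)| = 15 + 1 = 16.
Hasse bound: |16 − (19+1)| = |-4| = 4 ≤ 2√19 ≈ 8.7178 ✓.


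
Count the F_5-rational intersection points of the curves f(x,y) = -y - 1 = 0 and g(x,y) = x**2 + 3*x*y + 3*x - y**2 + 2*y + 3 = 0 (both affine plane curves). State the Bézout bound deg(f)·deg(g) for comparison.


Common zeros: {(0, 4)}; count = 1; Bézout bound = 2.

deg(f) = 1, deg(g) = 2, so Bézout bound = 2.
Scan x ∈ F_5. For each x, list the y ∈ F_5 with f(x, y) ≡ 0 and those with g(x, y) ≡ 0 (mod 5); the common zeros in that column are the intersection.
  x = 0: f ≡ 0 at y ∈ {4}; g ≡ 0 at y ∈ {3, 4}; common: {4}.
  x = 1: f ≡ 0 at y ∈ {4}; g ≡ 0 at y ∈ ∅; common: ∅.
  x = 2: f ≡ 0 at y ∈ {4}; g ≡ 0 at y ∈ {1, 2}; common: ∅.
  x = 3: f ≡ 0 at y ∈ {4}; g ≡ 0 at y ∈ {3}; common: ∅.
  x = 4: f ≡ 0 at y ∈ {4}; g ≡ 0 at y ∈ {2}; common: ∅.
Collecting: common zeros = {(0, 4)}, so the count is 1.
Comparison with the Bézout bound: 1 ≤ 2 = deg(f)·deg(g), as expected for curves with no common component (the affine F_5-count falls short of the bound because intersections may lie at infinity, over extension fields, or carry multiplicity).


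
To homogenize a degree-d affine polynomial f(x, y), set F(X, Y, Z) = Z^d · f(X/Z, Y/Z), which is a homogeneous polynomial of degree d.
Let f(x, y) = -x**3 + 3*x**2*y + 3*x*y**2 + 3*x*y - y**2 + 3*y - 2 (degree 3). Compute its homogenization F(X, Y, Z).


F(X, Y, Z) = -X**3 + 3*X**2*Y + 3*X*Y**2 + 3*X*Y*Z - Y**2*Z + 3*Y*Z**2 - 2*Z**3

deg(f) = 3.
Substitute x = X/Z, y = Y/Z into f, then multiply by Z^3.
  monomial -1·x^3·y^0 ↦ -1·X^3·Y^0·Z^0.
  monomial 3·x^2·y^1 ↦ 3·X^2·Y^1·Z^0.
  monomial 3·x^1·y^2 ↦ 3·X^1·Y^2·Z^0.
  monomial 3·x^1·y^1 ↦ 3·X^1·Y^1·Z^1.
  monomial -1·x^0·y^2 ↦ -1·X^0·Y^2·Z^1.
  monomial 3·x^0·y^1 ↦ 3·X^0·Y^1·Z^2.
  monomial -2·x^0·y^0 ↦ -2·X^0·Y^0·Z^3.
Collecting: F(X, Y, Z) = -X**3 + 3*X**2*Y + 3*X*Y**2 + 3*X*Y*Z - Y**2*Z + 3*Y*Z**2 - 2*Z**3.


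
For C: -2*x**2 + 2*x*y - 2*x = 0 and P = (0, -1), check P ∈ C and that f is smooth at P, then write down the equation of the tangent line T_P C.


Tangent line at P: -4*x = 0.

Step 1: f(0, -1) = 0, so P lies on C.
Step 2: partial derivatives
  f_x(x, y) = -4*x + 2*y - 2, f_y(x, y) = 2*x.
  f_x(P) = -4, f_y(P) = 0 (gradient nonzero, so P is smooth).
Step 3: tangent line at P: -4·(x − 0) + 0·(y − -1) = 0.
Expanding: -4*x = 0.


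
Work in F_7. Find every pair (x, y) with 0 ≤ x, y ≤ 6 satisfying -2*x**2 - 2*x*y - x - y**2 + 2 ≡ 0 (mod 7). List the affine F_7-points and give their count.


Affine F_7-points: {(0, 3), (0, 4), (1, 6), (3, 2), (3, 6), (5, 2), (6, 4), (6, 5)}; count = 8.

For each of the 49 pairs (x, y) ∈ F_7², evaluate f(x, y) mod 7. Record the zeros.
  x = 0: [0↦2, 1↦1, 2↦5, 3↦0, 4↦0, 5↦5, 6↦1]  zeros at y ∈ {3, 4}
  x = 1: [0↦6, 1↦3, 2↦5, 3↦5, 4↦3, 5↦6, 6↦0]  zeros at y ∈ {6}
  x = 2: [0↦6, 1↦1, 2↦1, 3↦6, 4↦2, 5↦3, 6↦2]  zeros at y ∈ ∅
  x = 3: [0↦2, 1↦2, 2↦0, 3↦3, 4↦4, 5↦3, 6↦0]  zeros at y ∈ {2, 6}
  x = 4: [0↦1, 1↦6, 2↦2, 3↦3, 4↦2, 5↦6, 6↦1]  zeros at y ∈ ∅
  x = 5: [0↦3, 1↦6, 2↦0, 3↦6, 4↦3, 5↦5, 6↦5]  zeros at y ∈ {2}
  x = 6: [0↦1, 1↦2, 2↦1, 3↦5, 4↦0, 5↦0, 6↦5]  zeros at y ∈ {4, 5}
Collecting zeros: affine points = {(0, 3), (0, 4), (1, 6), (3, 2), (3, 6), (5, 2), (6, 4), (6, 5)}.
Total count |C(F_7)_aff| = 8.


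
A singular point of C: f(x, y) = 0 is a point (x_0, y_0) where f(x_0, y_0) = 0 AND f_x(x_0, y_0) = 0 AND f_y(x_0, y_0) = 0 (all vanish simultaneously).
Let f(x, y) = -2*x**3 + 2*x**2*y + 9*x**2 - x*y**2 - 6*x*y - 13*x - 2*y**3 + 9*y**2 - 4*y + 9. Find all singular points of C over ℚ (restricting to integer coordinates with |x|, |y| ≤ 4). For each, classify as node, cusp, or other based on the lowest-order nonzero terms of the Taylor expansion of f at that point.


Singular points: {(2, 1)}; classification: node.

Compute partial derivatives:
  f_x = -6*x**2 + 4*x*y + 18*x - y**2 - 6*y - 13.
  f_y = 2*x**2 - 2*x*y - 6*x - 6*y**2 + 18*y - 4.
Scan x_0 ∈ {−4, ..., 4}. For each x_0, f_y(x_0, y) is a polynomial in y; find its integer roots y ∈ {−4, ..., 4}, then test f_x and f at those candidates.
  x = -4: f_y(-4, y) = -6*y**2 + 26*y + 52; no integer root y with |y| ≤ 4.
  x = -3: f_y(-3, y) = -6*y**2 + 24*y + 32; no integer root y with |y| ≤ 4.
  x = -2: f_y(-2, y) = -6*y**2 + 22*y + 16; no integer root y with |y| ≤ 4.
  x = -1: f_y(-1, y) = -6*y**2 + 20*y + 4; no integer root y with |y| ≤ 4.
  x = 0: f_y(0, y) = -6*y**2 + 18*y - 4; no integer root y with |y| ≤ 4.
  x = 1: f_y(1, y) = -6*y**2 + 16*y - 8; vanishes at y ∈ {2}. (1, 2): f_x = -9 ≠ 0.
  x = 2: f_y(2, y) = -6*y**2 + 14*y - 8; vanishes at y ∈ {1}. (2, 1): f_x = 0, f = 0 — SINGULAR.
  x = 3: f_y(3, y) = -6*y**2 + 12*y - 4; no integer root y with |y| ≤ 4.
  x = 4: f_y(4, y) = -6*y**2 + 10*y + 4; vanishes at y ∈ {2}. (4, 2): f_x = -21 ≠ 0.
Only singular point on the grid: (2, 1).
Classify: substitute x = 2 + u, y = 1 + v and expand: f = -2*u**3 + 2*u**2*v - u**2 - u*v**2 - 2*v**3 + v**2.
No constant or linear terms (consistent with a singular point). Quadratic part: -u**2 + v**2. Cubic part: -2*u**3 + 2*u**2*v - u*v**2 - 2*v**3.
The quadratic part v**2 - u**2 = (v − u)(v + u) splits into two distinct linear factors, so there are two distinct tangent lines y − 1 = ±(x − 2) — this is a node (ordinary double point).
Classification: node.


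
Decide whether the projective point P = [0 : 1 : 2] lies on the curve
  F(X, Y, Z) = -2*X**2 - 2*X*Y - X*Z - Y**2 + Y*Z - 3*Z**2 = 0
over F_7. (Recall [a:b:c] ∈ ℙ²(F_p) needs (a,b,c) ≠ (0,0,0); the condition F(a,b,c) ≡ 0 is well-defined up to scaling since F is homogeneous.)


F(0,1,2) ≡ 3 (mod 7); P is NOT on the curve.

Evaluate F(0, 1, 2) term-by-term (mod 7).
  -2*X**2 ↦ -2·0·1·1 = 0
  -2*X*Y ↦ -2·0·1·1 = 0
  -X*Z ↦ -1·0·1·2 = 0
  -Y**2 ↦ -1·1·1·1 = -1
  Y*Z ↦ 1·1·1·2 = 2
  -3*Z**2 ↦ -3·1·1·4 = -12
Sum: F(0, 1, 2) = (0) + (0) + (0) + (-1) + (2) + (-12) = -11.
Reducing mod 7: -11 ≡ 3 (mod 7).
Since F(a, b, c) ≡ 3 ≠ 0 (mod 7), P does NOT lie on the curve.


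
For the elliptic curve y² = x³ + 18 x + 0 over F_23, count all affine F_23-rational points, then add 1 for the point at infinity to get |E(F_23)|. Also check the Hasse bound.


Affine points = {(0, 0), (3, 9), (3, 14), (5, 10), (5, 13), (6, 5), (6, 18), (7, 3), (7, 20), (8, 9), (8, 14), (12, 9), (12, 14), (13, 4), (13, 19), (14, 11), (14, 12), (19, 5), (19, 18), (21, 5), (21, 18), (22, 2), (22, 21)}; affine count = 23; |E(F_23)| = 24.

Discriminant check: Δ ∝ 4a³ + 27b² = 4·18³ + 27·0² = 4·5832 + 27·0 ≡ 6 (mod 23). Nonzero ⇒ E is nonsingular.
For each x ∈ F_23, compute rhs = x³ + 18·x + 0 mod 23, then count y ∈ F_23 with y² ≡ rhs.
  x = 0: rhs = 0, matching y values: 0 (1 points).
  x = 1: rhs = 19, matching y values: none (0 points).
  x = 2: rhs = 21, matching y values: none (0 points).
  x = 3: rhs = 12, matching y values: 9, 14 (2 points).
  x = 4: rhs = 21, matching y values: none (0 points).
  x = 5: rhs = 8, matching y values: 10, 13 (2 points).
  x = 6: rhs = 2, matching y values: 5, 18 (2 points).
  x = 7: rhs = 9, matching y values: 3, 20 (2 points).
  x = 8: rhs = 12, matching y values: 9, 14 (2 points).
  x = 9: rhs = 17, matching y values: none (0 points).
  x = 10: rhs = 7, matching y values: none (0 points).
  x = 11: rhs = 11, matching y values: none (0 points).
  x = 12: rhs = 12, matching y values: 9, 14 (2 points).
  x = 13: rhs = 16, matching y values: 4, 19 (2 points).
  x = 14: rhs = 6, matching y values: 11, 12 (2 points).
  x = 15: rhs = 11, matching y values: none (0 points).
  x = 16: rhs = 14, matching y values: none (0 points).
  x = 17: rhs = 21, matching y values: none (0 points).
  x = 18: rhs = 15, matching y values: none (0 points).
  x = 19: rhs = 2, matching y values: 5, 18 (2 points).
  x = 20: rhs = 11, matching y values: none (0 points).
  x = 21: rhs = 2, matching y values: 5, 18 (2 points).
  x = 22: rhs = 4, matching y values: 2, 21 (2 points).
Total affine count: 23.
Full point count |E(F_23)| = 23 + 1 = 24.
Hasse bound: |24 − (23+1)| = |0| = 0 ≤ 2√23 ≈ 9.5917 ✓.


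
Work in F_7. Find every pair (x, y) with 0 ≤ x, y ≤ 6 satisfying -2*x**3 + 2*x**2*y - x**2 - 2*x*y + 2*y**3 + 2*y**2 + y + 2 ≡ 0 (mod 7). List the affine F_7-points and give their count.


Affine F_7-points: {(0, 1), (0, 2), (0, 3), (5, 0)}; count = 4.

For each of the 49 pairs (x, y) ∈ F_7², evaluate f(x, y) mod 7. Record the zeros.
  x = 0: [0↦2, 1↦0, 2↦0, 3↦0, 4↦5, 5↦6, 6↦1]  zeros at y ∈ {1, 2, 3}
  x = 1: [0↦6, 1↦4, 2↦4, 3↦4, 4↦2, 5↦3, 6↦5]  zeros at y ∈ ∅
  x = 2: [0↦3, 1↦5, 2↦2, 3↦6, 4↦1, 5↦6, 6↦5]  zeros at y ∈ ∅
  x = 3: [0↦2, 1↦5, 2↦3, 3↦1, 4↦4, 5↦3, 6↦3]  zeros at y ∈ ∅
  x = 4: [0↦5, 1↦6, 2↦2, 3↦5, 4↦6, 5↦3, 6↦1]  zeros at y ∈ ∅
  x = 5: [0↦0, 1↦3, 2↦1, 3↦6, 4↦2, 5↦1, 6↦1]  zeros at y ∈ {0}
  x = 6: [0↦3, 1↦5, 2↦2, 3↦6, 4↦1, 5↦6, 6↦5]  zeros at y ∈ ∅
Collecting zeros: affine points = {(0, 1), (0, 2), (0, 3), (5, 0)}.
Total count |C(F_7)_aff| = 4.


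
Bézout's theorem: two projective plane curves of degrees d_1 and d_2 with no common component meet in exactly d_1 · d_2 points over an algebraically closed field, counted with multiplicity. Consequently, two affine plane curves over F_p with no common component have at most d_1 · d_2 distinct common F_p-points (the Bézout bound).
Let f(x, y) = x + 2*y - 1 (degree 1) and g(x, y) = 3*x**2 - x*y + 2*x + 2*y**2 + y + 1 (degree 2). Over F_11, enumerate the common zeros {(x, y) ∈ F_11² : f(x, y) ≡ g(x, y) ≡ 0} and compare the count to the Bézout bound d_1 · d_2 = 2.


Common zeros: {(4, 4), (7, 8)}; count = 2; Bézout bound = 2.

deg(f) = 1, deg(g) = 2, so Bézout bound = 2.
Scan x ∈ F_11. For each x, list the y ∈ F_11 with f(x, y) ≡ 0 and those with g(x, y) ≡ 0 (mod 11); the common zeros in that column are the intersection.
  x = 0: f ≡ 0 at y ∈ {6}; g ≡ 0 at y ∈ {2, 3}; common: ∅.
  x = 1: f ≡ 0 at y ∈ {0}; g ≡ 0 at y ∈ ∅; common: ∅.
  x = 2: f ≡ 0 at y ∈ {5}; g ≡ 0 at y ∈ ∅; common: ∅.
  x = 3: f ≡ 0 at y ∈ {10}; g ≡ 0 at y ∈ ∅; common: ∅.
  x = 4: f ≡ 0 at y ∈ {4}; g ≡ 0 at y ∈ {3, 4}; common: {4}.
  x = 5: f ≡ 0 at y ∈ {9}; g ≡ 0 at y ∈ ∅; common: ∅.
  x = 6: f ≡ 0 at y ∈ {3}; g ≡ 0 at y ∈ {0, 8}; common: ∅.
  x = 7: f ≡ 0 at y ∈ {8}; g ≡ 0 at y ∈ {6, 8}; common: {8}.
  x = 8: f ≡ 0 at y ∈ {2}; g ≡ 0 at y ∈ {0, 9}; common: ∅.
  x = 9: f ≡ 0 at y ∈ {7}; g ≡ 0 at y ∈ {6, 9}; common: ∅.
  x = 10: f ≡ 0 at y ∈ {1}; g ≡ 0 at y ∈ ∅; common: ∅.
Collecting: common zeros = {(4, 4), (7, 8)}, so the count is 2.
Comparison with the Bézout bound: 2 ≤ 2 = deg(f)·deg(g), as expected for curves with no common component (the bound is attained).


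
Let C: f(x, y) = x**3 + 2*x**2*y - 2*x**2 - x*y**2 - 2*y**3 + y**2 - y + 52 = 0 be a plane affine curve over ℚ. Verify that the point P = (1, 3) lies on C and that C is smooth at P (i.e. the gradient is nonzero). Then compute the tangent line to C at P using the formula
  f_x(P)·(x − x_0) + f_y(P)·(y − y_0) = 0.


Tangent line at P: 2*x - 53*y + 157 = 0.

Step 1: f(1, 3) = 0, so P lies on C.
Step 2: partial derivatives
  f_x(x, y) = 3*x**2 + 4*x*y - 4*x - y**2, f_y(x, y) = 2*x**2 - 2*x*y - 6*y**2 + 2*y - 1.
  f_x(P) = 2, f_y(P) = -53 (gradient nonzero, so P is smooth).
Step 3: tangent line at P: 2·(x − 1) + -53·(y − 3) = 0.
Expanding: 2*x - 53*y + 157 = 0.


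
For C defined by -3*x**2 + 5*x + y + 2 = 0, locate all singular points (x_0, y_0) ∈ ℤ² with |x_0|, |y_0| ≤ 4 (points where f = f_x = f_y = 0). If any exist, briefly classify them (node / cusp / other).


No singular points in the scanned grid; C is smooth there.

Compute partial derivatives:
  f_x = 5 - 6*x.
  f_y = 1.
f_y = 1 is a nonzero constant, so f_y never vanishes: no point (x, y) can satisfy f = f_x = f_y = 0. In particular no (x, y) ∈ {−4, ..., 4}² is singular; the curve is smooth.


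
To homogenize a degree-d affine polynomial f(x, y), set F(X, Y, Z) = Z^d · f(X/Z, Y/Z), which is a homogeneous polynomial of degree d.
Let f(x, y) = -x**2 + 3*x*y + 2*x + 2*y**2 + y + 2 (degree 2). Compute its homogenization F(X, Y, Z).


F(X, Y, Z) = -X**2 + 3*X*Y + 2*X*Z + 2*Y**2 + Y*Z + 2*Z**2

deg(f) = 2.
Substitute x = X/Z, y = Y/Z into f, then multiply by Z^2.
  monomial -1·x^2·y^0 ↦ -1·X^2·Y^0·Z^0.
  monomial 3·x^1·y^1 ↦ 3·X^1·Y^1·Z^0.
  monomial 2·x^1·y^0 ↦ 2·X^1·Y^0·Z^1.
  monomial 2·x^0·y^2 ↦ 2·X^0·Y^2·Z^0.
  monomial 1·x^0·y^1 ↦ 1·X^0·Y^1·Z^1.
  monomial 2·x^0·y^0 ↦ 2·X^0·Y^0·Z^2.
Collecting: F(X, Y, Z) = -X**2 + 3*X*Y + 2*X*Z + 2*Y**2 + Y*Z + 2*Z**2.


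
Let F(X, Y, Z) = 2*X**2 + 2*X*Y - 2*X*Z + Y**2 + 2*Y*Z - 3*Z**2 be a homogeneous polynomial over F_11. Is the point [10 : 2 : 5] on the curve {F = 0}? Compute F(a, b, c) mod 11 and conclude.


F(10,2,5) ≡ 1 (mod 11); P is NOT on the curve.

Evaluate F(10, 2, 5) term-by-term (mod 11).
  2*X**2 ↦ 2·100·1·1 = 200
  2*X*Y ↦ 2·10·2·1 = 40
  -2*X*Z ↦ -2·10·1·5 = -100
  Y**2 ↦ 1·1·4·1 = 4
  2*Y*Z ↦ 2·1·2·5 = 20
  -3*Z**2 ↦ -3·1·1·25 = -75
Sum: F(10, 2, 5) = (200) + (40) + (-100) + (4) + (20) + (-75) = 89.
Reducing mod 11: 89 ≡ 1 (mod 11).
Since F(a, b, c) ≡ 1 ≠ 0 (mod 11), P does NOT lie on the curve.


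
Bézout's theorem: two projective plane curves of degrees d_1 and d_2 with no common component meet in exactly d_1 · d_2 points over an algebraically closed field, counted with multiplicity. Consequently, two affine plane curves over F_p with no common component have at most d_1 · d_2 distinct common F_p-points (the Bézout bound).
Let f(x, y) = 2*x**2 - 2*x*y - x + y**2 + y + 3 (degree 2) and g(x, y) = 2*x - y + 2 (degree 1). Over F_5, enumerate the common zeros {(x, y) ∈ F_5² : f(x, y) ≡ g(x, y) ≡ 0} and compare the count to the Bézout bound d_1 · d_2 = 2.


Common zeros: ∅; count = 0; Bézout bound = 2.

deg(f) = 2, deg(g) = 1, so Bézout bound = 2.
Scan x ∈ F_5. For each x, list the y ∈ F_5 with f(x, y) ≡ 0 and those with g(x, y) ≡ 0 (mod 5); the common zeros in that column are the intersection.
  x = 0: f ≡ 0 at y ∈ {1, 3}; g ≡ 0 at y ∈ {2}; common: ∅.
  x = 1: f ≡ 0 at y ∈ {3}; g ≡ 0 at y ∈ {4}; common: ∅.
  x = 2: f ≡ 0 at y ∈ ∅; g ≡ 0 at y ∈ {1}; common: ∅.
  x = 3: f ≡ 0 at y ∈ ∅; g ≡ 0 at y ∈ {3}; common: ∅.
  x = 4: f ≡ 0 at y ∈ {1}; g ≡ 0 at y ∈ {0}; common: ∅.
Collecting: common zeros = ∅, so the count is 0.
Comparison with the Bézout bound: 0 ≤ 2 = deg(f)·deg(g), as expected for curves with no common component (the affine F_5-count falls short of the bound because intersections may lie at infinity, over extension fields, or carry multiplicity).


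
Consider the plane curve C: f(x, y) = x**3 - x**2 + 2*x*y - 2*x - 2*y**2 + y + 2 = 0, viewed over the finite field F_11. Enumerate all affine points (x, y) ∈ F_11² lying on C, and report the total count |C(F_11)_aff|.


Affine F_11-points: {(1, 0), (1, 7), (6, 6), (9, 1), (9, 3)}; count = 5.

For each of the 121 pairs (x, y) ∈ F_11², evaluate f(x, y) mod 11. Record the zeros.
  x = 0: [0↦2, 1↦1, 2↦7, 3↦9, 4↦7, 5↦1, 6↦2, 7↦10, 8↦3, 9↦3, 10↦10]  zeros at y ∈ ∅
  x = 1: [0↦0, 1↦1, 2↦9, 3↦2, 4↦2, 5↦9, 6↦1, 7↦0, 8↦6, 9↦8, 10↦6]  zeros at y ∈ {0, 7}
  x = 2: [0↦2, 1↦5, 2↦4, 3↦10, 4↦1, 5↦10, 6↦4, 7↦5, 8↦2, 9↦6, 10↦6]  zeros at y ∈ ∅
  x = 3: [0↦3, 1↦8, 2↦9, 3↦6, 4↦10, 5↦10, 6↦6, 7↦9, 8↦8, 9↦3, 10↦5]  zeros at y ∈ ∅
  x = 4: [0↦9, 1↦5, 2↦8, 3↦7, 4↦2, 5↦4, 6↦2, 7↦7, 8↦8, 9↦5, 10↦9]  zeros at y ∈ ∅
  x = 5: [0↦4, 1↦2, 2↦7, 3↦8, 4↦5, 5↦9, 6↦9, 7↦5, 8↦8, 9↦7, 10↦2]  zeros at y ∈ ∅
  x = 6: [0↦5, 1↦5, 2↦1, 3↦4, 4↦3, 5↦9, 6↦0, 7↦9, 8↦3, 9↦4, 10↦1]  zeros at y ∈ {6}
  x = 7: [0↦7, 1↦9, 2↦7, 3↦1, 4↦2, 5↦10, 6↦3, 7↦3, 8↦10, 9↦2, 10↦1]  zeros at y ∈ ∅
  x = 8: [0↦5, 1↦9, 2↦9, 3↦5, 4↦8, 5↦7, 6↦2, 7↦4, 8↦2, 9↦7, 10↦8]  zeros at y ∈ ∅
  x = 9: [0↦5, 1↦0, 2↦2, 3↦0, 4↦5, 5↦6, 6↦3, 7↦7, 8↦7, 9↦3, 10↦6]  zeros at y ∈ {1, 3}
  x = 10: [0↦2, 1↦10, 2↦3, 3↦3, 4↦10, 5↦2, 6↦1, 7↦7, 8↦9, 9↦7, 10↦1]  zeros at y ∈ ∅
Collecting zeros: affine points = {(1, 0), (1, 7), (6, 6), (9, 1), (9, 3)}.
Total count |C(F_11)_aff| = 5.


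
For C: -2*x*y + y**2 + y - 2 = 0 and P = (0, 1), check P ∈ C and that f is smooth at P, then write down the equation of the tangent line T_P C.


Tangent line at P: -2*x + 3*y - 3 = 0.

Step 1: f(0, 1) = 0, so P lies on C.
Step 2: partial derivatives
  f_x(x, y) = -2*y, f_y(x, y) = -2*x + 2*y + 1.
  f_x(P) = -2, f_y(P) = 3 (gradient nonzero, so P is smooth).
Step 3: tangent line at P: -2·(x − 0) + 3·(y − 1) = 0.
Expanding: -2*x + 3*y - 3 = 0.


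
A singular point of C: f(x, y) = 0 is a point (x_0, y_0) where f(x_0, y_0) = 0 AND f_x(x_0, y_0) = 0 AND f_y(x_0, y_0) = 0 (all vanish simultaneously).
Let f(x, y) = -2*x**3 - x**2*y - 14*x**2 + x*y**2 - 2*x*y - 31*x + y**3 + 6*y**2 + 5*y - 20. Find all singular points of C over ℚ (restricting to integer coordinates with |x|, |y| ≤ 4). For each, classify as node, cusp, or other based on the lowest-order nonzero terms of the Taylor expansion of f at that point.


Singular points: {(-2, -1)}; classification: node.

Compute partial derivatives:
  f_x = -6*x**2 - 2*x*y - 28*x + y**2 - 2*y - 31.
  f_y = -x**2 + 2*x*y - 2*x + 3*y**2 + 12*y + 5.
Scan x_0 ∈ {−4, ..., 4}. For each x_0, f_y(x_0, y) is a polynomial in y; find its integer roots y ∈ {−4, ..., 4}, then test f_x and f at those candidates.
  x = -4: f_y(-4, y) = 3*y**2 + 4*y - 3; no integer root y with |y| ≤ 4.
  x = -3: f_y(-3, y) = 3*y**2 + 6*y + 2; no integer root y with |y| ≤ 4.
  x = -2: f_y(-2, y) = 3*y**2 + 8*y + 5; vanishes at y ∈ {-1}. (-2, -1): f_x = 0, f = 0 — SINGULAR.
  x = -1: f_y(-1, y) = 3*y**2 + 10*y + 6; no integer root y with |y| ≤ 4.
  x = 0: f_y(0, y) = 3*y**2 + 12*y + 5; no integer root y with |y| ≤ 4.
  x = 1: f_y(1, y) = 3*y**2 + 14*y + 2; no integer root y with |y| ≤ 4.
  x = 2: f_y(2, y) = 3*y**2 + 16*y - 3; no integer root y with |y| ≤ 4.
  x = 3: f_y(3, y) = 3*y**2 + 18*y - 10; no integer root y with |y| ≤ 4.
  x = 4: f_y(4, y) = 3*y**2 + 20*y - 19; no integer root y with |y| ≤ 4.
Only singular point on the grid: (-2, -1).
Classify: substitute x = -2 + u, y = -1 + v and expand: f = -2*u**3 - u**2*v - u**2 + u*v**2 + v**3 + v**2.
No constant or linear terms (consistent with a singular point). Quadratic part: -u**2 + v**2. Cubic part: -2*u**3 - u**2*v + u*v**2 + v**3.
The quadratic part v**2 - u**2 = (v − u)(v + u) splits into two distinct linear factors, so there are two distinct tangent lines y − -1 = ±(x − -2) — this is a node (ordinary double point).
Classification: node.


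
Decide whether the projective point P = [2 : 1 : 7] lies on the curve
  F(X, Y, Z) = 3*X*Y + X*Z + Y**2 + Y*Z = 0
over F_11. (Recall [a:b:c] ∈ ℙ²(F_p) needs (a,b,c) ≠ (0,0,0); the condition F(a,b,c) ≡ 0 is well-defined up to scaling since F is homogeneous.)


F(2,1,7) ≡ 6 (mod 11); P is NOT on the curve.

Evaluate F(2, 1, 7) term-by-term (mod 11).
  3*X*Y ↦ 3·2·1·1 = 6
  X*Z ↦ 1·2·1·7 = 14
  Y**2 ↦ 1·1·1·1 = 1
  Y*Z ↦ 1·1·1·7 = 7
Sum: F(2, 1, 7) = (6) + (14) + (1) + (7) = 28.
Reducing mod 11: 28 ≡ 6 (mod 11).
Since F(a, b, c) ≡ 6 ≠ 0 (mod 11), P does NOT lie on the curve.


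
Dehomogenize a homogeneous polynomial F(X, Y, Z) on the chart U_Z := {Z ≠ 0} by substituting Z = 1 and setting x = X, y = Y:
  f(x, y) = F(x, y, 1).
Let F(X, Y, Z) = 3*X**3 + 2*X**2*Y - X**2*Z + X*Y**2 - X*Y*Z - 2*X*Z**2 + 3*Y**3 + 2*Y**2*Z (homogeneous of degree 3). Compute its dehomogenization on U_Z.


f(x, y) = 3*x**3 + 2*x**2*y - x**2 + x*y**2 - x*y - 2*x + 3*y**3 + 2*y**2

On U_Z we set Z = 1. Each monomial c·X^i·Y^j·Z^k in F becomes c·x^i·y^j·1^k = c·x^i·y^j.
Substituting Z = 1: F(X, Y, 1) = 3*x**3 + 2*x**2*y - x**2 + x*y**2 - x*y - 2*x + 3*y**3 + 2*y**2.
Note: deg(f) ≤ deg(F) = 3; strict inequality happens when F is divisible by Z (lost terms).


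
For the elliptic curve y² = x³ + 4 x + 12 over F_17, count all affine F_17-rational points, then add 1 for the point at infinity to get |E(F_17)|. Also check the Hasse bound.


Affine points = {(1, 0), (3, 0), (5, 2), (5, 15), (7, 3), (7, 14), (10, 7), (10, 10), (13, 0), (15, 8), (15, 9)}; affine count = 11; |E(F_17)| = 12.

Discriminant check: Δ ∝ 4a³ + 27b² = 4·4³ + 27·12² = 4·64 + 27·144 ≡ 13 (mod 17). Nonzero ⇒ E is nonsingular.
For each x ∈ F_17, compute rhs = x³ + 4·x + 12 mod 17, then count y ∈ F_17 with y² ≡ rhs.
  x = 0: rhs = 12, matching y values: none (0 points).
  x = 1: rhs = 0, matching y values: 0 (1 points).
  x = 2: rhs = 11, matching y values: none (0 points).
  x = 3: rhs = 0, matching y values: 0 (1 points).
  x = 4: rhs = 7, matching y values: none (0 points).
  x = 5: rhs = 4, matching y values: 2, 15 (2 points).
  x = 6: rhs = 14, matching y values: none (0 points).
  x = 7: rhs = 9, matching y values: 3, 14 (2 points).
  x = 8: rhs = 12, matching y values: none (0 points).
  x = 9: rhs = 12, matching y values: none (0 points).
  x = 10: rhs = 15, matching y values: 7, 10 (2 points).
  x = 11: rhs = 10, matching y values: none (0 points).
  x = 12: rhs = 3, matching y values: none (0 points).
  x = 13: rhs = 0, matching y values: 0 (1 points).
  x = 14: rhs = 7, matching y values: none (0 points).
  x = 15: rhs = 13, matching y values: 8, 9 (2 points).
  x = 16: rhs = 7, matching y values: none (0 points).
Total affine count: 11.
Full point count |E(F_17)| = 11 + 1 = 12.
Hasse bound: |12 − (17+1)| = |-6| = 6 ≤ 2√17 ≈ 8.2462 ✓.


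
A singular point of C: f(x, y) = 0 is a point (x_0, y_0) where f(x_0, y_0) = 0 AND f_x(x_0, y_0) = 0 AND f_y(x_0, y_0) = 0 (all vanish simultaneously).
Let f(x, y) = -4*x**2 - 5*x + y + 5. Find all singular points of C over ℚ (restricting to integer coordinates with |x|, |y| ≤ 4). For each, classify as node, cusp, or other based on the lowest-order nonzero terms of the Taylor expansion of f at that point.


No singular points in the scanned grid; C is smooth there.

Compute partial derivatives:
  f_x = -8*x - 5.
  f_y = 1.
f_y = 1 is a nonzero constant, so f_y never vanishes: no point (x, y) can satisfy f = f_x = f_y = 0. In particular no (x, y) ∈ {−4, ..., 4}² is singular; the curve is smooth.


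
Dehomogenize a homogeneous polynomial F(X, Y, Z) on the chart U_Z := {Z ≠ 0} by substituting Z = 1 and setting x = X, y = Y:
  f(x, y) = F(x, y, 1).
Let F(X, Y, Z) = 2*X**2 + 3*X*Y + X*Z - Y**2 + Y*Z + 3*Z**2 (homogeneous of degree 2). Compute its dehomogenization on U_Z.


f(x, y) = 2*x**2 + 3*x*y + x - y**2 + y + 3

On U_Z we set Z = 1. Each monomial c·X^i·Y^j·Z^k in F becomes c·x^i·y^j·1^k = c·x^i·y^j.
Substituting Z = 1: F(X, Y, 1) = 2*x**2 + 3*x*y + x - y**2 + y + 3.
Note: deg(f) ≤ deg(F) = 2; strict inequality happens when F is divisible by Z (lost terms).


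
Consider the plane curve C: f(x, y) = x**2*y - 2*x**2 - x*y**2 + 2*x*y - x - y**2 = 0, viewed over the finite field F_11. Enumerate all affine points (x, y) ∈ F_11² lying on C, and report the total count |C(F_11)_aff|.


Affine F_11-points: {(0, 0), (5, 0), (5, 4), (7, 2), (7, 10), (10, 10)}; count = 6.

For each of the 121 pairs (x, y) ∈ F_11², evaluate f(x, y) mod 11. Record the zeros.
  x = 0: [0↦0, 1↦10, 2↦7, 3↦2, 4↦6, 5↦8, 6↦8, 7↦6, 8↦2, 9↦7, 10↦10]  zeros at y ∈ {0}
  x = 1: [0↦8, 1↦9, 2↦6, 3↦10, 4↦10, 5↦6, 6↦9, 7↦8, 8↦3, 9↦5, 10↦3]  zeros at y ∈ ∅
  x = 2: [0↦1, 1↦6, 2↦5, 3↦9, 4↦7, 5↦10, 6↦7, 7↦9, 8↦5, 9↦6, 10↦1]  zeros at y ∈ ∅
  x = 3: [0↦1, 1↦1, 2↦4, 3↦10, 4↦8, 5↦9, 6↦2, 7↦9, 8↦8, 9↦10, 10↦4]  zeros at y ∈ ∅
  x = 4: [0↦8, 1↦5, 2↦3, 3↦2, 4↦2, 5↦3, 6↦5, 7↦8, 8↦1, 9↦6, 10↦1]  zeros at y ∈ ∅
  x = 5: [0↦0, 1↦7, 2↦2, 3↦7, 4↦0, 5↦3, 6↦5, 7↦6, 8↦6, 9↦5, 10↦3]  zeros at y ∈ {0, 4}
  x = 6: [0↦10, 1↦7, 2↦1, 3↦3, 4↦2, 5↦9, 6↦2, 7↦3, 8↦1, 9↦7, 10↦10]  zeros at y ∈ ∅
  x = 7: [0↦5, 1↦5, 2↦0, 3↦1, 4↦8, 5↦10, 6↦7, 7↦10, 8↦8, 9↦1, 10↦0]  zeros at y ∈ {2, 10}
  x = 8: [0↦7, 1↦1, 2↦10, 3↦1, 4↦7, 5↦6, 6↦9, 7↦5, 8↦5, 9↦9, 10↦6]  zeros at y ∈ ∅
  x = 9: [0↦5, 1↦6, 2↦9, 3↦3, 4↦10, 5↦8, 6↦8, 7↦10, 8↦3, 9↦9, 10↦6]  zeros at y ∈ ∅
  x = 10: [0↦10, 1↦9, 2↦8, 3↦7, 4↦6, 5↦5, 6↦4, 7↦3, 8↦2, 9↦1, 10↦0]  zeros at y ∈ {10}
Collecting zeros: affine points = {(0, 0), (5, 0), (5, 4), (7, 2), (7, 10), (10, 10)}.
Total count |C(F_11)_aff| = 6.


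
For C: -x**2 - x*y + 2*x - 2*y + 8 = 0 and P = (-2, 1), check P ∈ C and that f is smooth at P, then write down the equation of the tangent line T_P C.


Tangent line at P: 5*x + 10 = 0.

Step 1: f(-2, 1) = 0, so P lies on C.
Step 2: partial derivatives
  f_x(x, y) = -2*x - y + 2, f_y(x, y) = -x - 2.
  f_x(P) = 5, f_y(P) = 0 (gradient nonzero, so P is smooth).
Step 3: tangent line at P: 5·(x − -2) + 0·(y − 1) = 0.
Expanding: 5*x + 10 = 0.


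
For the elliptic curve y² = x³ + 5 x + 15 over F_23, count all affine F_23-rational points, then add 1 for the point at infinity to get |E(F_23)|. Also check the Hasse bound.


Affine points = {(5, 2), (5, 21), (6, 10), (6, 13), (7, 5), (7, 18), (12, 3), (12, 20), (13, 0), (14, 0), (18, 7), (18, 16), (19, 0), (22, 3), (22, 20)}; affine count = 15; |E(F_23)| = 16.

Discriminant check: Δ ∝ 4a³ + 27b² = 4·5³ + 27·15² = 4·125 + 27·225 ≡ 20 (mod 23). Nonzero ⇒ E is nonsingular.
For each x ∈ F_23, compute rhs = x³ + 5·x + 15 mod 23, then count y ∈ F_23 with y² ≡ rhs.
  x = 0: rhs = 15, matching y values: none (0 points).
  x = 1: rhs = 21, matching y values: none (0 points).
  x = 2: rhs = 10, matching y values: none (0 points).
  x = 3: rhs = 11, matching y values: none (0 points).
  x = 4: rhs = 7, matching y values: none (0 points).
  x = 5: rhs = 4, matching y values: 2, 21 (2 points).
  x = 6: rhs = 8, matching y values: 10, 13 (2 points).
  x = 7: rhs = 2, matching y values: 5, 18 (2 points).
  x = 8: rhs = 15, matching y values: none (0 points).
  x = 9: rhs = 7, matching y values: none (0 points).
  x = 10: rhs = 7, matching y values: none (0 points).
  x = 11: rhs = 21, matching y values: none (0 points).
  x = 12: rhs = 9, matching y values: 3, 20 (2 points).
  x = 13: rhs = 0, matching y values: 0 (1 points).
  x = 14: rhs = 0, matching y values: 0 (1 points).
  x = 15: rhs = 15, matching y values: none (0 points).
  x = 16: rhs = 5, matching y values: none (0 points).
  x = 17: rhs = 22, matching y values: none (0 points).
  x = 18: rhs = 3, matching y values: 7, 16 (2 points).
  x = 19: rhs = 0, matching y values: 0 (1 points).
  x = 20: rhs = 19, matching y values: none (0 points).
  x = 21: rhs = 20, matching y values: none (0 points).
  x = 22: rhs = 9, matching y values: 3, 20 (2 points).
Total affine count: 15.
Full point count |E(F_23)| = 15 + 1 = 16.
Hasse bound: |16 − (23+1)| = |-8| = 8 ≤ 2√23 ≈ 9.5917 ✓.


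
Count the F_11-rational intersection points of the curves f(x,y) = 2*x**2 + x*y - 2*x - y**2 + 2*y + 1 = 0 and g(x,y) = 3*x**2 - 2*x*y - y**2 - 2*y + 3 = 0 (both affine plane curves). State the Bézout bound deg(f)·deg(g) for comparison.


Common zeros: {(7, 7)}; count = 1; Bézout bound = 4.

deg(f) = 2, deg(g) = 2, so Bézout bound = 4.
Scan x ∈ F_11. For each x, list the y ∈ F_11 with f(x, y) ≡ 0 and those with g(x, y) ≡ 0 (mod 11); the common zeros in that column are the intersection.
  x = 0: f ≡ 0 at y ∈ ∅; g ≡ 0 at y ∈ {1, 8}; common: ∅.
  x = 1: f ≡ 0 at y ∈ ∅; g ≡ 0 at y ∈ ∅; common: ∅.
  x = 2: f ≡ 0 at y ∈ {5, 10}; g ≡ 0 at y ∈ ∅; common: ∅.
  x = 3: f ≡ 0 at y ∈ {8}; g ≡ 0 at y ∈ ∅; common: ∅.
  x = 4: f ≡ 0 at y ∈ {2, 4}; g ≡ 0 at y ∈ ∅; common: ∅.
  x = 5: f ≡ 0 at y ∈ {8, 10}; g ≡ 0 at y ∈ {3, 7}; common: ∅.
  x = 6: f ≡ 0 at y ∈ {4}; g ≡ 0 at y ∈ ∅; common: ∅.
  x = 7: f ≡ 0 at y ∈ {2, 7}; g ≡ 0 at y ∈ {7, 10}; common: {7}.
  x = 8: f ≡ 0 at y ∈ ∅; g ≡ 0 at y ∈ {1, 3}; common: ∅.
  x = 9: f ≡ 0 at y ∈ ∅; g ≡ 0 at y ∈ {5, 8}; common: ∅.
  x = 10: f ≡ 0 at y ∈ ∅; g ≡ 0 at y ∈ ∅; common: ∅.
Collecting: common zeros = {(7, 7)}, so the count is 1.
Comparison with the Bézout bound: 1 ≤ 4 = deg(f)·deg(g), as expected for curves with no common component (the affine F_11-count falls short of the bound because intersections may lie at infinity, over extension fields, or carry multiplicity).


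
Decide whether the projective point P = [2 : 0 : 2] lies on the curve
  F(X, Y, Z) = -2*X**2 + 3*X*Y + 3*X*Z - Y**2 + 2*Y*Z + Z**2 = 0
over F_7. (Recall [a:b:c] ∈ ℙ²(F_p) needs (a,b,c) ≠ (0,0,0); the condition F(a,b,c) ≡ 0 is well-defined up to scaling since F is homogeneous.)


F(2,0,2) ≡ 1 (mod 7); P is NOT on the curve.

Evaluate F(2, 0, 2) term-by-term (mod 7).
  -2*X**2 ↦ -2·4·1·1 = -8
  3*X*Y ↦ 3·2·0·1 = 0
  3*X*Z ↦ 3·2·1·2 = 12
  -Y**2 ↦ -1·1·0·1 = 0
  2*Y*Z ↦ 2·1·0·2 = 0
  Z**2 ↦ 1·1·1·4 = 4
Sum: F(2, 0, 2) = (-8) + (0) + (12) + (0) + (0) + (4) = 8.
Reducing mod 7: 8 ≡ 1 (mod 7).
Since F(a, b, c) ≡ 1 ≠ 0 (mod 7), P does NOT lie on the curve.


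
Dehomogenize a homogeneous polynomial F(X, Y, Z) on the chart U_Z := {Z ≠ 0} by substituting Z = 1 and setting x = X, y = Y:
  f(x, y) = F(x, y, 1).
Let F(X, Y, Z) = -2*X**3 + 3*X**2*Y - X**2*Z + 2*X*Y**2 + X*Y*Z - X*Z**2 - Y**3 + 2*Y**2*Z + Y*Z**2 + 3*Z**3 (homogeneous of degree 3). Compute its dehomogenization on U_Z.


f(x, y) = -2*x**3 + 3*x**2*y - x**2 + 2*x*y**2 + x*y - x - y**3 + 2*y**2 + y + 3

On U_Z we set Z = 1. Each monomial c·X^i·Y^j·Z^k in F becomes c·x^i·y^j·1^k = c·x^i·y^j.
Substituting Z = 1: F(X, Y, 1) = -2*x**3 + 3*x**2*y - x**2 + 2*x*y**2 + x*y - x - y**3 + 2*y**2 + y + 3.
Note: deg(f) ≤ deg(F) = 3; strict inequality happens when F is divisible by Z (lost terms).


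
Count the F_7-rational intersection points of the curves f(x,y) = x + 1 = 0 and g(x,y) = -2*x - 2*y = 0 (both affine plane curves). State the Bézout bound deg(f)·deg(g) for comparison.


Common zeros: {(6, 1)}; count = 1; Bézout bound = 1.

deg(f) = 1, deg(g) = 1, so Bézout bound = 1.
Scan x ∈ F_7. For each x, list the y ∈ F_7 with f(x, y) ≡ 0 and those with g(x, y) ≡ 0 (mod 7); the common zeros in that column are the intersection.
  x = 0: f ≡ 0 at y ∈ ∅; g ≡ 0 at y ∈ {0}; common: ∅.
  x = 1: f ≡ 0 at y ∈ ∅; g ≡ 0 at y ∈ {6}; common: ∅.
  x = 2: f ≡ 0 at y ∈ ∅; g ≡ 0 at y ∈ {5}; common: ∅.
  x = 3: f ≡ 0 at y ∈ ∅; g ≡ 0 at y ∈ {4}; common: ∅.
  x = 4: f ≡ 0 at y ∈ ∅; g ≡ 0 at y ∈ {3}; common: ∅.
  x = 5: f ≡ 0 at y ∈ ∅; g ≡ 0 at y ∈ {2}; common: ∅.
  x = 6: f ≡ 0 at y ∈ {0, 1, 2, 3, 4, 5, 6}; g ≡ 0 at y ∈ {1}; common: {1}.
Collecting: common zeros = {(6, 1)}, so the count is 1.
Comparison with the Bézout bound: 1 ≤ 1 = deg(f)·deg(g), as expected for curves with no common component (the bound is attained).


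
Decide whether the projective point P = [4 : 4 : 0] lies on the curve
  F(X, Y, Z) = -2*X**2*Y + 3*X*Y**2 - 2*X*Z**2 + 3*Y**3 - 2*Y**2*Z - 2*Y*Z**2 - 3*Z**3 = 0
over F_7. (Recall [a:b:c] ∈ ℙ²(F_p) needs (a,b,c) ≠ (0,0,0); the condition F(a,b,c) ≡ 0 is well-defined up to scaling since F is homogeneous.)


F(4,4,0) ≡ 4 (mod 7); P is NOT on the curve.

Evaluate F(4, 4, 0) term-by-term (mod 7).
  -2*X**2*Y ↦ -2·16·4·1 = -128
  3*X*Y**2 ↦ 3·4·16·1 = 192
  -2*X*Z**2 ↦ -2·4·1·0 = 0
  3*Y**3 ↦ 3·1·64·1 = 192
  -2*Y**2*Z ↦ -2·1·16·0 = 0
  -2*Y*Z**2 ↦ -2·1·4·0 = 0
  -3*Z**3 ↦ -3·1·1·0 = 0
Sum: F(4, 4, 0) = (-128) + (192) + (0) + (192) + (0) + (0) + (0) = 256.
Reducing mod 7: 256 ≡ 4 (mod 7).
Since F(a, b, c) ≡ 4 ≠ 0 (mod 7), P does NOT lie on the curve.


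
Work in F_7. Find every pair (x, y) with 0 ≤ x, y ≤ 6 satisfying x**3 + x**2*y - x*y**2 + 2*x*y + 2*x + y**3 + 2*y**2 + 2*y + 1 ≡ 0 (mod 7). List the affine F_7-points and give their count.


Affine F_7-points: {(0, 2), (0, 4), (0, 6), (2, 3), (4, 1), (5, 5), (6, 5)}; count = 7.

For each of the 49 pairs (x, y) ∈ F_7², evaluate f(x, y) mod 7. Record the zeros.
  x = 0: [0↦1, 1↦6, 2↦0, 3↦3, 4↦0, 5↦4, 6↦0]  zeros at y ∈ {2, 4, 6}
  x = 1: [0↦4, 1↦4, 2↦5, 3↦6, 4↦6, 5↦4, 6↦6]  zeros at y ∈ ∅
  x = 2: [0↦6, 1↦3, 2↦6, 3↦0, 4↦5, 5↦6, 6↦2]  zeros at y ∈ {3}
  x = 3: [0↦6, 1↦2, 2↦2, 3↦5, 4↦3, 5↦2, 6↦1]  zeros at y ∈ ∅
  x = 4: [0↦3, 1↦0, 2↦6, 3↦6, 4↦6, 5↦5, 6↦2]  zeros at y ∈ {1}
  x = 5: [0↦3, 1↦3, 2↦3, 3↦2, 4↦6, 5↦0, 6↦4]  zeros at y ∈ {5}
  x = 6: [0↦5, 1↦3, 2↦6, 3↦6, 4↦2, 5↦0, 6↦6]  zeros at y ∈ {5}
Collecting zeros: affine points = {(0, 2), (0, 4), (0, 6), (2, 3), (4, 1), (5, 5), (6, 5)}.
Total count |C(F_7)_aff| = 7.
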